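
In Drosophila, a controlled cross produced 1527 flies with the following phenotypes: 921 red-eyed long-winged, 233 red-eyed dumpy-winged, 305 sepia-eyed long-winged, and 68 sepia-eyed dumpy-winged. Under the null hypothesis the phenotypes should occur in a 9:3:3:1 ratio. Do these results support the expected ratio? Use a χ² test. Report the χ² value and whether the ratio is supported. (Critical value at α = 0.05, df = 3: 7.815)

Total ratio parts = 16. Expected numbers out of 1527:
  red-eyed long-winged: 1527 × 9/16 = 858.9375
  red-eyed dumpy-winged: 1527 × 3/16 = 286.3125
  sepia-eyed long-winged: 1527 × 3/16 = 286.3125
  sepia-eyed dumpy-winged: 1527 × 1/16 = 95.4375
χ² = Σ (O − E)² / E
  red-eyed long-winged: (921 − 858.9375)² / 858.9375 = 4.4843
  red-eyed dumpy-winged: (233 − 286.3125)² / 286.3125 = 9.9270
  sepia-eyed long-winged: (305 − 286.3125)² / 286.3125 = 1.2197
  sepia-eyed dumpy-winged: (68 − 95.4375)² / 95.4375 = 7.8881
χ² = 4.4843 + 9.9270 + 1.2197 + 7.8881 = 23.5191 ≈ 23.519
Degrees of freedom = 4 − 1 = 3; critical value at α = 0.05 is 7.815.
Since 23.519 > 7.815, we reject the null hypothesis — the data do not fit the 9:3:3:1 ratio.

23.519; not consistent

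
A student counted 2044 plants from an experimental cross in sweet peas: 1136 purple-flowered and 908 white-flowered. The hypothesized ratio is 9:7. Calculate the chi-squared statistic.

Expected counts for N = 2044 under a 9:7 ratio (total parts = 16):
  purple-flowered: 2044 × 9/16 = 1149.75
  white-flowered: 2044 × 7/16 = 894.25
χ² = Σ (O − E)² / E
  purple-flowered: (1136 − 1149.75)² / 1149.75 = 0.1644
  white-flowered: (908 − 894.25)² / 894.25 = 0.2114
χ² = 0.1644 + 0.2114 = 0.3758 ≈ 0.376

0.376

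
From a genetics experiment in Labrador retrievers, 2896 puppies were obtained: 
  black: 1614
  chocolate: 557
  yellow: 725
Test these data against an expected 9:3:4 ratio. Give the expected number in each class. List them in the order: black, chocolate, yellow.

1629, 543, 724

Total ratio parts = 16. Expected numbers out of 2896:
  black: 2896 × 9/16 = 1629
  chocolate: 2896 × 3/16 = 543
  yellow: 2896 × 4/16 = 724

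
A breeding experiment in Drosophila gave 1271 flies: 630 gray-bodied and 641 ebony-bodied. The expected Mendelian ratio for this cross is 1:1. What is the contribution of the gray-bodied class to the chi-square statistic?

0.048

Total ratio parts = 2. Expected numbers out of 1271:
  gray-bodied: 1271 × 1/2 = 635.5
  ebony-bodied: 1271 × 1/2 = 635.5
Contribution of gray-bodied: (630 − 635.5)² / 635.5 = 0.0476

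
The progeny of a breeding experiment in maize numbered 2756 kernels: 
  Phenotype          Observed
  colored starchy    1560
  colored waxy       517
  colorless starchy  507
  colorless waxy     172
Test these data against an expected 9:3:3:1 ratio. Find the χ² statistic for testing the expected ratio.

Total ratio parts = 16. Expected numbers out of 2756:
  colored starchy: 2756 × 9/16 = 1550.25
  colored waxy: 2756 × 3/16 = 516.75
  colorless starchy: 2756 × 3/16 = 516.75
  colorless waxy: 2756 × 1/16 = 172.25
χ² = Σ (O − E)² / E
  colored starchy: (1560 − 1550.25)² / 1550.25 = 0.0613
  colored waxy: (517 − 516.75)² / 516.75 = 0.0001
  colorless starchy: (507 − 516.75)² / 516.75 = 0.1840
  colorless waxy: (172 − 172.25)² / 172.25 = 0.0004
χ² = 0.0613 + 0.0001 + 0.1840 + 0.0004 = 0.2458 ≈ 0.246

0.246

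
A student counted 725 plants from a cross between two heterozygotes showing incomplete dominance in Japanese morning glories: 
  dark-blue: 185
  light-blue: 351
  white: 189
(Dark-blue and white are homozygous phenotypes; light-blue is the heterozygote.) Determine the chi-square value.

0.774

With incomplete dominance, a heterozygote × heterozygote cross gives a 1:2:1 phenotypic ratio.
Under the 1:2:1 hypothesis (Σ ratio = 4, N = 725):
  dark-blue: 725 × 1/4 = 181.25
  light-blue: 725 × 2/4 = 362.5
  white: 725 × 1/4 = 181.25
χ² = Σ (O − E)² / E
  dark-blue: (185 − 181.25)² / 181.25 = 0.0776
  light-blue: (351 − 362.5)² / 362.5 = 0.3648
  white: (189 − 181.25)² / 181.25 = 0.3314
χ² = 0.0776 + 0.3648 + 0.3314 = 0.7738 ≈ 0.774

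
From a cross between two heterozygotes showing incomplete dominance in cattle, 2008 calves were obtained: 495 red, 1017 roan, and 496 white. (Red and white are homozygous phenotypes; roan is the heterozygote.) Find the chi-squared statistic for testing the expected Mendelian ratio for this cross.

0.338

With incomplete dominance, a heterozygote × heterozygote cross gives a 1:2:1 phenotypic ratio.
Under the 1:2:1 hypothesis (Σ ratio = 4, N = 2008):
  red: 2008 × 1/4 = 502
  roan: 2008 × 2/4 = 1004
  white: 2008 × 1/4 = 502
χ² = Σ (O − E)² / E
  red: (495 − 502)² / 502 = 0.0976
  roan: (1017 − 1004)² / 1004 = 0.1683
  white: (496 − 502)² / 502 = 0.0717
χ² = 0.0976 + 0.1683 + 0.0717 = 0.3376 ≈ 0.338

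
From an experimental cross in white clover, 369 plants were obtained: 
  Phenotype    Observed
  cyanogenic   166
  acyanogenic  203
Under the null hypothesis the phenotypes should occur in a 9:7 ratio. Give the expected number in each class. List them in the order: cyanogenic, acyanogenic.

Expected counts for N = 369 under a 9:7 ratio (total parts = 16):
  cyanogenic: 369 × 9/16 = 207.5625
  acyanogenic: 369 × 7/16 = 161.4375

207.5625, 161.4375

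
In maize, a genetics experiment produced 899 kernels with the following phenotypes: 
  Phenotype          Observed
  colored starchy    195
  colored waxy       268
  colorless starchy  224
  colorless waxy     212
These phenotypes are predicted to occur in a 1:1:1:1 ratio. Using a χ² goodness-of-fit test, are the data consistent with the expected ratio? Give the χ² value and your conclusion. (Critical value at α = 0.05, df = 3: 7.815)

Total ratio parts = 4. Expected numbers out of 899:
  colored starchy: 899 × 1/4 = 224.75
  colored waxy: 899 × 1/4 = 224.75
  colorless starchy: 899 × 1/4 = 224.75
  colorless waxy: 899 × 1/4 = 224.75
χ² = Σ (O − E)² / E
  colored starchy: (195 − 224.75)² / 224.75 = 3.9380
  colored waxy: (268 − 224.75)² / 224.75 = 8.3229
  colorless starchy: (224 − 224.75)² / 224.75 = 0.0025
  colorless waxy: (212 − 224.75)² / 224.75 = 0.7233
χ² = 3.9380 + 8.3229 + 0.0025 + 0.7233 = 12.9867 ≈ 12.987
Degrees of freedom = 4 − 1 = 3; critical value at α = 0.05 is 7.815.
Since 12.987 > 7.815, we reject the null hypothesis — the data do not fit the 1:1:1:1 ratio.

12.987; not consistent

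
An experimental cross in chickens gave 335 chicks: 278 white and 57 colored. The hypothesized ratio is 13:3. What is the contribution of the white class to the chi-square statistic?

The 13:3 ratio has 16 parts, so with N = 335 the expected counts are:
  white: 335 × 13/16 = 272.1875
  colored: 335 × 3/16 = 62.8125
Contribution of white: (278 − 272.1875)² / 272.1875 = 0.1241

0.124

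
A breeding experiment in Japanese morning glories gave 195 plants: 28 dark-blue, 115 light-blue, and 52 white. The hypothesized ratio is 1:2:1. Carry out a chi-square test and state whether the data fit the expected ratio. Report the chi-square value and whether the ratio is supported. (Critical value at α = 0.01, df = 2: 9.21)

12.190; not consistent

The 1:2:1 ratio has 4 parts, so with N = 195 the expected counts are:
  dark-blue: 195 × 1/4 = 48.75
  light-blue: 195 × 2/4 = 97.5
  white: 195 × 1/4 = 48.75
χ² = Σ (O − E)² / E
  dark-blue: (28 − 48.75)² / 48.75 = 8.8321
  light-blue: (115 − 97.5)² / 97.5 = 3.1410
  white: (52 − 48.75)² / 48.75 = 0.2167
χ² = 8.8321 + 3.1410 + 0.2167 = 12.1898 ≈ 12.190
Degrees of freedom = 3 − 1 = 2; critical value at α = 0.01 is 9.21.
Since 12.190 > 9.21, we reject the null hypothesis — the data do not fit the 1:2:1 ratio.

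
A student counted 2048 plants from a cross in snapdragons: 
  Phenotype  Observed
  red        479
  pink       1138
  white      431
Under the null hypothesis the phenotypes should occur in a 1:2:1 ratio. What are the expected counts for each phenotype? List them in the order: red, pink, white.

512, 1024, 512

Under the 1:2:1 hypothesis (Σ ratio = 4, N = 2048):
  red: 2048 × 1/4 = 512
  pink: 2048 × 2/4 = 1024
  white: 2048 × 1/4 = 512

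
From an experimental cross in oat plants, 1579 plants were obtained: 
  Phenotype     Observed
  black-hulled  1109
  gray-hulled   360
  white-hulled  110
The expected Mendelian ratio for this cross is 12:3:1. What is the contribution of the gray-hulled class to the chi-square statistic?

Under the 12:3:1 hypothesis (Σ ratio = 16, N = 1579):
  black-hulled: 1579 × 12/16 = 1184.25
  gray-hulled: 1579 × 3/16 = 296.0625
  white-hulled: 1579 × 1/16 = 98.6875
Contribution of gray-hulled: (360 − 296.0625)² / 296.0625 = 13.8079

13.808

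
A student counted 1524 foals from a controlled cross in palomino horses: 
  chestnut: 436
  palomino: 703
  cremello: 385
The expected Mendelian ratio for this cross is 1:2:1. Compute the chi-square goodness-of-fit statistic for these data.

Expected counts for N = 1524 under a 1:2:1 ratio (total parts = 4):
  chestnut: 1524 × 1/4 = 381
  palomino: 1524 × 2/4 = 762
  cremello: 1524 × 1/4 = 381
χ² = Σ (O − E)² / E
  chestnut: (436 − 381)² / 381 = 7.9396
  palomino: (703 − 762)² / 762 = 4.5682
  cremello: (385 − 381)² / 381 = 0.0420
χ² = 7.9396 + 4.5682 + 0.0420 = 12.5498 ≈ 12.550

12.550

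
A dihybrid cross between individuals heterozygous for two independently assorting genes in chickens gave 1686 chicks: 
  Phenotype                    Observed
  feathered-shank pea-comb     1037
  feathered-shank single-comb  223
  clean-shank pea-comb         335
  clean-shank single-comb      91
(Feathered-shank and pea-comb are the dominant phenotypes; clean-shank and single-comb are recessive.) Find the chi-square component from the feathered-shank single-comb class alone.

27.433

A dihybrid F₂ with independent assortment and complete dominance at both loci gives a 9:3:3:1 phenotypic ratio.
Total ratio parts = 16. Expected numbers out of 1686:
  feathered-shank pea-comb: 1686 × 9/16 = 948.375
  feathered-shank single-comb: 1686 × 3/16 = 316.125
  clean-shank pea-comb: 1686 × 3/16 = 316.125
  clean-shank single-comb: 1686 × 1/16 = 105.375
Contribution of feathered-shank single-comb: (223 − 316.125)² / 316.125 = 27.4330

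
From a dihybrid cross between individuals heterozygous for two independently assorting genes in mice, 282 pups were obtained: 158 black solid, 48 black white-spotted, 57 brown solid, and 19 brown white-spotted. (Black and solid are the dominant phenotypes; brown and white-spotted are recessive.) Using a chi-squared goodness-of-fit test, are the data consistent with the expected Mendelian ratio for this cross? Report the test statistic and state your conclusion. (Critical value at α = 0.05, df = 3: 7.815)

0.881; consistent

A dihybrid F₂ with independent assortment and complete dominance at both loci gives a 9:3:3:1 phenotypic ratio.
Total ratio parts = 16. Expected numbers out of 282:
  black solid: 282 × 9/16 = 158.625
  black white-spotted: 282 × 3/16 = 52.875
  brown solid: 282 × 3/16 = 52.875
  brown white-spotted: 282 × 1/16 = 17.625
χ² = Σ (O − E)² / E
  black solid: (158 − 158.625)² / 158.625 = 0.0025
  black white-spotted: (48 − 52.875)² / 52.875 = 0.4495
  brown solid: (57 − 52.875)² / 52.875 = 0.3218
  brown white-spotted: (19 − 17.625)² / 17.625 = 0.1073
χ² = 0.0025 + 0.4495 + 0.3218 + 0.1073 = 0.8811 ≈ 0.881
Degrees of freedom = 4 − 1 = 3; critical value at α = 0.05 is 7.815.
Since 0.881 < 7.815, we fail to reject the null hypothesis — the data are consistent with the 9:3:3:1 ratio.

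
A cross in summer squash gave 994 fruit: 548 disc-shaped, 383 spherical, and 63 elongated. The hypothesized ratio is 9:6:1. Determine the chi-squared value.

0.516

Expected counts for N = 994 under a 9:6:1 ratio (total parts = 16):
  disc-shaped: 994 × 9/16 = 559.125
  spherical: 994 × 6/16 = 372.75
  elongated: 994 × 1/16 = 62.125
χ² = Σ (O − E)² / E
  disc-shaped: (548 − 559.125)² / 559.125 = 0.2214
  spherical: (383 − 372.75)² / 372.75 = 0.2819
  elongated: (63 − 62.125)² / 62.125 = 0.0123
χ² = 0.2214 + 0.2819 + 0.0123 = 0.5156 ≈ 0.516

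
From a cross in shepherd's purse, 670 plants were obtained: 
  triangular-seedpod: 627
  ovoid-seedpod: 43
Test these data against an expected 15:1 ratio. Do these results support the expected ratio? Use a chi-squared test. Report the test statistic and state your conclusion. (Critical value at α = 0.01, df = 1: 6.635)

Total ratio parts = 16. Expected numbers out of 670:
  triangular-seedpod: 670 × 15/16 = 628.125
  ovoid-seedpod: 670 × 1/16 = 41.875
χ² = Σ (O − E)² / E
  triangular-seedpod: (627 − 628.125)² / 628.125 = 0.0020
  ovoid-seedpod: (43 − 41.875)² / 41.875 = 0.0302
χ² = 0.0020 + 0.0302 = 0.0322 ≈ 0.032
Degrees of freedom = 2 − 1 = 1; critical value at α = 0.01 is 6.635.
Since 0.032 < 6.635, we fail to reject the null hypothesis — the data are consistent with the 15:1 ratio.

0.032; consistent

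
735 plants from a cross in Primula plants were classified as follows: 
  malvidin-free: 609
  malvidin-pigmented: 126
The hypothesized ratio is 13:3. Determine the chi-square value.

1.246

Total ratio parts = 16. Expected numbers out of 735:
  malvidin-free: 735 × 13/16 = 597.1875
  malvidin-pigmented: 735 × 3/16 = 137.8125
χ² = Σ (O − E)² / E
  malvidin-free: (609 − 597.1875)² / 597.1875 = 0.2337
  malvidin-pigmented: (126 − 137.8125)² / 137.8125 = 1.0125
χ² = 0.2337 + 1.0125 = 1.2462 ≈ 1.246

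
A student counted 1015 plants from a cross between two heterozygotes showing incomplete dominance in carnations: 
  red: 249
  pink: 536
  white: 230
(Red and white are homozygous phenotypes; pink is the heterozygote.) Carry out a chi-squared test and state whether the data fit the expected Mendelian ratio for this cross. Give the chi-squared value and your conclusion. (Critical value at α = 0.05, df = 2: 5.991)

3.912; consistent

With incomplete dominance, a heterozygote × heterozygote cross gives a 1:2:1 phenotypic ratio.
Expected counts for N = 1015 under a 1:2:1 ratio (total parts = 4):
  red: 1015 × 1/4 = 253.75
  pink: 1015 × 2/4 = 507.5
  white: 1015 × 1/4 = 253.75
χ² = Σ (O − E)² / E
  red: (249 − 253.75)² / 253.75 = 0.0889
  pink: (536 − 507.5)² / 507.5 = 1.6005
  white: (230 − 253.75)² / 253.75 = 2.2229
χ² = 0.0889 + 1.6005 + 2.2229 = 3.9123 ≈ 3.912
Degrees of freedom = 3 − 1 = 2; critical value at α = 0.05 is 5.991.
Since 3.912 < 5.991, we fail to reject the null hypothesis — the data are consistent with the 1:2:1 ratio.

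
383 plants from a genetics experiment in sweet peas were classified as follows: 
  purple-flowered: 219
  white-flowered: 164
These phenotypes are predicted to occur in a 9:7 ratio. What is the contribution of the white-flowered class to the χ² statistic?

Expected counts for N = 383 under a 9:7 ratio (total parts = 16):
  purple-flowered: 383 × 9/16 = 215.4375
  white-flowered: 383 × 7/16 = 167.5625
Contribution of white-flowered: (164 − 167.5625)² / 167.5625 = 0.0757

0.076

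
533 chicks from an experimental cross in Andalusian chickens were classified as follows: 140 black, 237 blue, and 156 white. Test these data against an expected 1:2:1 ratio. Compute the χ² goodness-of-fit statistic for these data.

Under the 1:2:1 hypothesis (Σ ratio = 4, N = 533):
  black: 533 × 1/4 = 133.25
  blue: 533 × 2/4 = 266.5
  white: 533 × 1/4 = 133.25
χ² = Σ (O − E)² / E
  black: (140 − 133.25)² / 133.25 = 0.3419
  blue: (237 − 266.5)² / 266.5 = 3.2655
  white: (156 − 133.25)² / 133.25 = 3.8841
χ² = 0.3419 + 3.2655 + 3.8841 = 7.4915 ≈ 7.492

7.492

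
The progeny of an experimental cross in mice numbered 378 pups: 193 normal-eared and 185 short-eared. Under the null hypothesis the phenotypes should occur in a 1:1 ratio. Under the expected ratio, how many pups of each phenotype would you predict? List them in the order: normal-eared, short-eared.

189, 189

Total ratio parts = 2. Expected numbers out of 378:
  normal-eared: 378 × 1/2 = 189
  short-eared: 378 × 1/2 = 189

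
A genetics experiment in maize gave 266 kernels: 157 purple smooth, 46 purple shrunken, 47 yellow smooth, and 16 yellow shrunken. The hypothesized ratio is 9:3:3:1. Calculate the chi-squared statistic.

Total ratio parts = 16. Expected numbers out of 266:
  purple smooth: 266 × 9/16 = 149.625
  purple shrunken: 266 × 3/16 = 49.875
  yellow smooth: 266 × 3/16 = 49.875
  yellow shrunken: 266 × 1/16 = 16.625
χ² = Σ (O − E)² / E
  purple smooth: (157 − 149.625)² / 149.625 = 0.3635
  purple shrunken: (46 − 49.875)² / 49.875 = 0.3011
  yellow smooth: (47 − 49.875)² / 49.875 = 0.1657
  yellow shrunken: (16 − 16.625)² / 16.625 = 0.0235
χ² = 0.3635 + 0.3011 + 0.1657 + 0.0235 = 0.8538 ≈ 0.854

0.854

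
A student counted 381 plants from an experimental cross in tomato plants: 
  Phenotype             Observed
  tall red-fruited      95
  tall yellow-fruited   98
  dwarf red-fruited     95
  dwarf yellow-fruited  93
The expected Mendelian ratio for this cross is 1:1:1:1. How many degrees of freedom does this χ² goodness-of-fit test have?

A goodness-of-fit test with 4 phenotype classes has df = 4 − 1 = 3.

3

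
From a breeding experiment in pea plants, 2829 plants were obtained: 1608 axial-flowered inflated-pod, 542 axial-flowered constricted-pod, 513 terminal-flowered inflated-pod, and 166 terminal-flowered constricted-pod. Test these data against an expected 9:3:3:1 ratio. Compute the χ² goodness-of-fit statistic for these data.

1.661

Total ratio parts = 16. Expected numbers out of 2829:
  axial-flowered inflated-pod: 2829 × 9/16 = 1591.3125
  axial-flowered constricted-pod: 2829 × 3/16 = 530.4375
  terminal-flowered inflated-pod: 2829 × 3/16 = 530.4375
  terminal-flowered constricted-pod: 2829 × 1/16 = 176.8125
χ² = Σ (O − E)² / E
  axial-flowered inflated-pod: (1608 − 1591.3125)² / 1591.3125 = 0.1750
  axial-flowered constricted-pod: (542 − 530.4375)² / 530.4375 = 0.2520
  terminal-flowered inflated-pod: (513 − 530.4375)² / 530.4375 = 0.5732
  terminal-flowered constricted-pod: (166 − 176.8125)² / 176.8125 = 0.6612
χ² = 0.1750 + 0.2520 + 0.5732 + 0.6612 = 1.6614 ≈ 1.661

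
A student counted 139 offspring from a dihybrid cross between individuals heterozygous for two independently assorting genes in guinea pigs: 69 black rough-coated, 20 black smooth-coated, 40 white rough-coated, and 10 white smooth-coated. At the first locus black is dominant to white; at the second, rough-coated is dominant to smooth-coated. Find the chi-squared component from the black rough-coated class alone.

1.080

A dihybrid F₂ with independent assortment and complete dominance at both loci gives a 9:3:3:1 phenotypic ratio.
Expected counts for N = 139 under a 9:3:3:1 ratio (total parts = 16):
  black rough-coated: 139 × 9/16 = 78.1875
  black smooth-coated: 139 × 3/16 = 26.0625
  white rough-coated: 139 × 3/16 = 26.0625
  white smooth-coated: 139 × 1/16 = 8.6875
Contribution of black rough-coated: (69 − 78.1875)² / 78.1875 = 1.0796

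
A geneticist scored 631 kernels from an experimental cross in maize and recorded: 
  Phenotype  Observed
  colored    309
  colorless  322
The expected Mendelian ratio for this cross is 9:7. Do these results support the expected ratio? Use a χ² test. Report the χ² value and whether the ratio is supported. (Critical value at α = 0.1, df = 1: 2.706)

Under the 9:7 hypothesis (Σ ratio = 16, N = 631):
  colored: 631 × 9/16 = 354.9375
  colorless: 631 × 7/16 = 276.0625
χ² = Σ (O − E)² / E
  colored: (309 − 354.9375)² / 354.9375 = 5.9454
  colorless: (322 − 276.0625)² / 276.0625 = 7.6441
χ² = 5.9454 + 7.6441 = 13.5895 ≈ 13.590
Degrees of freedom = 2 − 1 = 1; critical value at α = 0.1 is 2.706.
Since 13.590 > 2.706, we reject the null hypothesis — the data do not fit the 9:7 ratio.

13.590; not consistent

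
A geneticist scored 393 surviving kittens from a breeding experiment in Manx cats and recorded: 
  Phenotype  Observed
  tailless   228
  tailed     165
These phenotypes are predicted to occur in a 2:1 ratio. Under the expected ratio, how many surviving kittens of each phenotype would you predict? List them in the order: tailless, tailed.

262, 131

Under the 2:1 hypothesis (Σ ratio = 3, N = 393):
  tailless: 393 × 2/3 = 262
  tailed: 393 × 1/3 = 131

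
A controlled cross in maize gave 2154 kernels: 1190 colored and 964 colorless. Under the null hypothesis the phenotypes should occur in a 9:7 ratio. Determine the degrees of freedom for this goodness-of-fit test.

A goodness-of-fit test with 2 phenotype classes has df = 2 − 1 = 1.

1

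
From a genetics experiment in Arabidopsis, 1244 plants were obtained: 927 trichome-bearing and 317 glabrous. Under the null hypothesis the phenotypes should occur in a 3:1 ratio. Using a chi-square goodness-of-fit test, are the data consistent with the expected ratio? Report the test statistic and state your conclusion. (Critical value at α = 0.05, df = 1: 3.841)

Under the 3:1 hypothesis (Σ ratio = 4, N = 1244):
  trichome-bearing: 1244 × 3/4 = 933
  glabrous: 1244 × 1/4 = 311
χ² = Σ (O − E)² / E
  trichome-bearing: (927 − 933)² / 933 = 0.0386
  glabrous: (317 − 311)² / 311 = 0.1158
χ² = 0.0386 + 0.1158 = 0.1544 ≈ 0.154
Degrees of freedom = 2 − 1 = 1; critical value at α = 0.05 is 3.841.
Since 0.154 < 3.841, we fail to reject the null hypothesis — the data are consistent with the 3:1 ratio.

0.154; consistent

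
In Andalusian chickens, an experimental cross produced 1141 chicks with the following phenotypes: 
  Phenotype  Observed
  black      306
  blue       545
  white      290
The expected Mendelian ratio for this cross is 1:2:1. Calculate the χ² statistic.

2.728

Total ratio parts = 4. Expected numbers out of 1141:
  black: 1141 × 1/4 = 285.25
  blue: 1141 × 2/4 = 570.5
  white: 1141 × 1/4 = 285.25
χ² = Σ (O − E)² / E
  black: (306 − 285.25)² / 285.25 = 1.5094
  blue: (545 − 570.5)² / 570.5 = 1.1398
  white: (290 − 285.25)² / 285.25 = 0.0791
χ² = 1.5094 + 1.1398 + 0.0791 = 2.7283 ≈ 2.728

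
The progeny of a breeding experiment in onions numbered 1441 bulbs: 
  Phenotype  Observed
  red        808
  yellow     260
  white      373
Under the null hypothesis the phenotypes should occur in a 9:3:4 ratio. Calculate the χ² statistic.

Total ratio parts = 16. Expected numbers out of 1441:
  red: 1441 × 9/16 = 810.5625
  yellow: 1441 × 3/16 = 270.1875
  white: 1441 × 4/16 = 360.25
χ² = Σ (O − E)² / E
  red: (808 − 810.5625)² / 810.5625 = 0.0081
  yellow: (260 − 270.1875)² / 270.1875 = 0.3841
  white: (373 − 360.25)² / 360.25 = 0.4512
χ² = 0.0081 + 0.3841 + 0.4512 = 0.8434 ≈ 0.843

0.843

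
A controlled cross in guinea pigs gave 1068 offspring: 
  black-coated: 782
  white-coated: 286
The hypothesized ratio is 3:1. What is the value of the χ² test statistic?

1.803

Under the 3:1 hypothesis (Σ ratio = 4, N = 1068):
  black-coated: 1068 × 3/4 = 801
  white-coated: 1068 × 1/4 = 267
χ² = Σ (O − E)² / E
  black-coated: (782 − 801)² / 801 = 0.4507
  white-coated: (286 − 267)² / 267 = 1.3521
χ² = 0.4507 + 1.3521 = 1.8028 ≈ 1.803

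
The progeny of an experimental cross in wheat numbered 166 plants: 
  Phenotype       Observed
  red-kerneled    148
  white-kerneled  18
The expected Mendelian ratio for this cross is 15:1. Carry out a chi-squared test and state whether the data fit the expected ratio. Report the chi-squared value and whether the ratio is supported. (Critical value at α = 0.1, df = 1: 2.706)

Total ratio parts = 16. Expected numbers out of 166:
  red-kerneled: 166 × 15/16 = 155.625
  white-kerneled: 166 × 1/16 = 10.375
χ² = Σ (O − E)² / E
  red-kerneled: (148 − 155.625)² / 155.625 = 0.3736
  white-kerneled: (18 − 10.375)² / 10.375 = 5.6039
χ² = 0.3736 + 5.6039 = 5.9775 ≈ 5.978
Degrees of freedom = 2 − 1 = 1; critical value at α = 0.1 is 2.706.
Since 5.978 > 2.706, we reject the null hypothesis — the data do not fit the 15:1 ratio.

5.978; not consistent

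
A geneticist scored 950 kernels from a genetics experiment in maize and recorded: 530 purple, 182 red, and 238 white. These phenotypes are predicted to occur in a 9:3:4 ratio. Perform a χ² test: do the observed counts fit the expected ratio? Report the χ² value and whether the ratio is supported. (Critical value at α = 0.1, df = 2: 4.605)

Under the 9:3:4 hypothesis (Σ ratio = 16, N = 950):
  purple: 950 × 9/16 = 534.375
  red: 950 × 3/16 = 178.125
  white: 950 × 4/16 = 237.5
χ² = Σ (O − E)² / E
  purple: (530 − 534.375)² / 534.375 = 0.0358
  red: (182 − 178.125)² / 178.125 = 0.0843
  white: (238 − 237.5)² / 237.5 = 0.0011
χ² = 0.0358 + 0.0843 + 0.0011 = 0.1212 ≈ 0.121
Degrees of freedom = 3 − 1 = 2; critical value at α = 0.1 is 4.605.
Since 0.121 < 4.605, we fail to reject the null hypothesis — the data are consistent with the 9:3:4 ratio.

0.121; consistent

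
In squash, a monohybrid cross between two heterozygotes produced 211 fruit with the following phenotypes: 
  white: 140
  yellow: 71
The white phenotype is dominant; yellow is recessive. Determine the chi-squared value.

8.419

For a monohybrid cross between heterozygotes with complete dominance, the expected phenotypic ratio is 3:1.
Expected counts for N = 211 under a 3:1 ratio (total parts = 4):
  white: 211 × 3/4 = 158.25
  yellow: 211 × 1/4 = 52.75
χ² = Σ (O − E)² / E
  white: (140 − 158.25)² / 158.25 = 2.1047
  yellow: (71 − 52.75)² / 52.75 = 6.3140
χ² = 2.1047 + 6.3140 = 8.4187 ≈ 8.419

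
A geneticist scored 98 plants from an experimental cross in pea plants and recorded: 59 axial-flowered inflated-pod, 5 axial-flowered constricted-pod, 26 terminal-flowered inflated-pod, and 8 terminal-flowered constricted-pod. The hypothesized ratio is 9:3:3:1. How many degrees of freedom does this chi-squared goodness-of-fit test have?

A goodness-of-fit test with 4 phenotype classes has df = 4 − 1 = 3.

3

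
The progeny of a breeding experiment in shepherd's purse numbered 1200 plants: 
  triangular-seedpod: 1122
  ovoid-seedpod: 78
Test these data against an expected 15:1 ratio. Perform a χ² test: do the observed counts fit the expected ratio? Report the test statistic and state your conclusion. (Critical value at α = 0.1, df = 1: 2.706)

0.128; consistent

Under the 15:1 hypothesis (Σ ratio = 16, N = 1200):
  triangular-seedpod: 1200 × 15/16 = 1125
  ovoid-seedpod: 1200 × 1/16 = 75
χ² = Σ (O − E)² / E
  triangular-seedpod: (1122 − 1125)² / 1125 = 0.0080
  ovoid-seedpod: (78 − 75)² / 75 = 0.1200
χ² = 0.0080 + 0.1200 = 0.128
Degrees of freedom = 2 − 1 = 1; critical value at α = 0.1 is 2.706.
Since 0.128 < 2.706, we fail to reject the null hypothesis — the data are consistent with the 15:1 ratio.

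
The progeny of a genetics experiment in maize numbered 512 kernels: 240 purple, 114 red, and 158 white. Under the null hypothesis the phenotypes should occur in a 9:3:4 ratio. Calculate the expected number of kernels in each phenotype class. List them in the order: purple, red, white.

288, 96, 128

Expected counts for N = 512 under a 9:3:4 ratio (total parts = 16):
  purple: 512 × 9/16 = 288
  red: 512 × 3/16 = 96
  white: 512 × 4/16 = 128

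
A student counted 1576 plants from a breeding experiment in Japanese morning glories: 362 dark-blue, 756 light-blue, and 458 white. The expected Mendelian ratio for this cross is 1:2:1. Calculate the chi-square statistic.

14.294

Expected counts for N = 1576 under a 1:2:1 ratio (total parts = 4):
  dark-blue: 1576 × 1/4 = 394
  light-blue: 1576 × 2/4 = 788
  white: 1576 × 1/4 = 394
χ² = Σ (O − E)² / E
  dark-blue: (362 − 394)² / 394 = 2.5990
  light-blue: (756 − 788)² / 788 = 1.2995
  white: (458 − 394)² / 394 = 10.3959
χ² = 2.5990 + 1.2995 + 10.3959 = 14.2944 ≈ 14.294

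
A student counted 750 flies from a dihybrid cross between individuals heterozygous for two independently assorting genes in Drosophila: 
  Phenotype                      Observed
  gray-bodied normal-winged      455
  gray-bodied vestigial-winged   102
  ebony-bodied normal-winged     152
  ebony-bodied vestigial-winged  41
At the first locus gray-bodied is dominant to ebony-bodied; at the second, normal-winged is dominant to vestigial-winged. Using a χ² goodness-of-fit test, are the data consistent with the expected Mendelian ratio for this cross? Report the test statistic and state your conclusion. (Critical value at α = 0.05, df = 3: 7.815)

14.866; not consistent

A dihybrid F₂ with independent assortment and complete dominance at both loci gives a 9:3:3:1 phenotypic ratio.
Under the 9:3:3:1 hypothesis (Σ ratio = 16, N = 750):
  gray-bodied normal-winged: 750 × 9/16 = 421.875
  gray-bodied vestigial-winged: 750 × 3/16 = 140.625
  ebony-bodied normal-winged: 750 × 3/16 = 140.625
  ebony-bodied vestigial-winged: 750 × 1/16 = 46.875
χ² = Σ (O − E)² / E
  gray-bodied normal-winged: (455 − 421.875)² / 421.875 = 2.6009
  gray-bodied vestigial-winged: (102 − 140.625)² / 140.625 = 10.6090
  ebony-bodied normal-winged: (152 − 140.625)² / 140.625 = 0.9201
  ebony-bodied vestigial-winged: (41 − 46.875)² / 46.875 = 0.7363
χ² = 2.6009 + 10.6090 + 0.9201 + 0.7363 = 14.8663 ≈ 14.866
Degrees of freedom = 4 − 1 = 3; critical value at α = 0.05 is 7.815.
Since 14.866 > 7.815, we reject the null hypothesis — the data do not fit the 9:3:3:1 ratio.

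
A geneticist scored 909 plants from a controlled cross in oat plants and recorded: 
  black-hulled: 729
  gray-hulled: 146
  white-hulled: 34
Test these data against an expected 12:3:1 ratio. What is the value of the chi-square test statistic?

Under the 12:3:1 hypothesis (Σ ratio = 16, N = 909):
  black-hulled: 909 × 12/16 = 681.75
  gray-hulled: 909 × 3/16 = 170.4375
  white-hulled: 909 × 1/16 = 56.8125
χ² = Σ (O − E)² / E
  black-hulled: (729 − 681.75)² / 681.75 = 3.2748
  gray-hulled: (146 − 170.4375)² / 170.4375 = 3.5039
  white-hulled: (34 − 56.8125)² / 56.8125 = 9.1601
χ² = 3.2748 + 3.5039 + 9.1601 = 15.9388 ≈ 15.939

15.939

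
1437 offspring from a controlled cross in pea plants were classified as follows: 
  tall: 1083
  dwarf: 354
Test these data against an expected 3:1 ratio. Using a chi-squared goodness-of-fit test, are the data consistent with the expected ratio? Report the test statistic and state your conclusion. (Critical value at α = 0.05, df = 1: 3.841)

The 3:1 ratio has 4 parts, so with N = 1437 the expected counts are:
  tall: 1437 × 3/4 = 1077.75
  dwarf: 1437 × 1/4 = 359.25
χ² = Σ (O − E)² / E
  tall: (1083 − 1077.75)² / 1077.75 = 0.0256
  dwarf: (354 − 359.25)² / 359.25 = 0.0767
χ² = 0.0256 + 0.0767 = 0.1023 ≈ 0.102
Degrees of freedom = 2 − 1 = 1; critical value at α = 0.05 is 3.841.
Since 0.102 < 3.841, we fail to reject the null hypothesis — the data are consistent with the 3:1 ratio.

0.102; consistent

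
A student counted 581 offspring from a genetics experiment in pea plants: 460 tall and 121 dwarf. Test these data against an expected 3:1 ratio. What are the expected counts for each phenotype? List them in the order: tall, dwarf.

Expected counts for N = 581 under a 3:1 ratio (total parts = 4):
  tall: 581 × 3/4 = 435.75
  dwarf: 581 × 1/4 = 145.25

435.75, 145.25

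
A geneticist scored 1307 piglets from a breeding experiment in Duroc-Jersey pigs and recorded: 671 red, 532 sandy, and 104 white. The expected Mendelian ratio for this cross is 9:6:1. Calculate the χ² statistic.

15.276

The 9:6:1 ratio has 16 parts, so with N = 1307 the expected counts are:
  red: 1307 × 9/16 = 735.1875
  sandy: 1307 × 6/16 = 490.125
  white: 1307 × 1/16 = 81.6875
χ² = Σ (O − E)² / E
  red: (671 − 735.1875)² / 735.1875 = 5.6041
  sandy: (532 − 490.125)² / 490.125 = 3.5777
  white: (104 − 81.6875)² / 81.6875 = 6.0945
χ² = 5.6041 + 3.5777 + 6.0945 = 15.2763 ≈ 15.276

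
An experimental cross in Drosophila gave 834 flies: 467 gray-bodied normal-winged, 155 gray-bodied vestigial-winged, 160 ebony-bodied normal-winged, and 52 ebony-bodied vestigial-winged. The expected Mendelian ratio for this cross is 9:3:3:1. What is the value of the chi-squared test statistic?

0.106

Total ratio parts = 16. Expected numbers out of 834:
  gray-bodied normal-winged: 834 × 9/16 = 469.125
  gray-bodied vestigial-winged: 834 × 3/16 = 156.375
  ebony-bodied normal-winged: 834 × 3/16 = 156.375
  ebony-bodied vestigial-winged: 834 × 1/16 = 52.125
χ² = Σ (O − E)² / E
  gray-bodied normal-winged: (467 − 469.125)² / 469.125 = 0.0096
  gray-bodied vestigial-winged: (155 − 156.375)² / 156.375 = 0.0121
  ebony-bodied normal-winged: (160 − 156.375)² / 156.375 = 0.0840
  ebony-bodied vestigial-winged: (52 − 52.125)² / 52.125 = 0.0003
χ² = 0.0096 + 0.0121 + 0.0840 + 0.0003 = 0.106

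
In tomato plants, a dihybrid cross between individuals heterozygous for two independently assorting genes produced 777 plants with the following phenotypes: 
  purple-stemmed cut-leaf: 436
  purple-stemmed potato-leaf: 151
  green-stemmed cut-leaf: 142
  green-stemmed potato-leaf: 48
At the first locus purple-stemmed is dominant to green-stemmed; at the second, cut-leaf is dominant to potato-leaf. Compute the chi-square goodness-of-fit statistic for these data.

A dihybrid F₂ with independent assortment and complete dominance at both loci gives a 9:3:3:1 phenotypic ratio.
Expected counts for N = 777 under a 9:3:3:1 ratio (total parts = 16):
  purple-stemmed cut-leaf: 777 × 9/16 = 437.0625
  purple-stemmed potato-leaf: 777 × 3/16 = 145.6875
  green-stemmed cut-leaf: 777 × 3/16 = 145.6875
  green-stemmed potato-leaf: 777 × 1/16 = 48.5625
χ² = Σ (O − E)² / E
  purple-stemmed cut-leaf: (436 − 437.0625)² / 437.0625 = 0.0026
  purple-stemmed potato-leaf: (151 − 145.6875)² / 145.6875 = 0.1937
  green-stemmed cut-leaf: (142 − 145.6875)² / 145.6875 = 0.0933
  green-stemmed potato-leaf: (48 − 48.5625)² / 48.5625 = 0.0065
χ² = 0.0026 + 0.1937 + 0.0933 + 0.0065 = 0.2961 ≈ 0.296

0.296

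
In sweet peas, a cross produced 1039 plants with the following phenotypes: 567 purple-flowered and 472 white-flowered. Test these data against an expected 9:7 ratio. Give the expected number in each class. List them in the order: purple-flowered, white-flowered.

584.4375, 454.5625

Under the 9:7 hypothesis (Σ ratio = 16, N = 1039):
  purple-flowered: 1039 × 9/16 = 584.4375
  white-flowered: 1039 × 7/16 = 454.5625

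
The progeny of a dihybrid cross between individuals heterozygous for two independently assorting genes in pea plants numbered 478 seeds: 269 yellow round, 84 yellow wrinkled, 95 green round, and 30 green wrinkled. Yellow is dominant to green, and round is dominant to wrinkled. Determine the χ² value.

0.676

A dihybrid F₂ with independent assortment and complete dominance at both loci gives a 9:3:3:1 phenotypic ratio.
Expected counts for N = 478 under a 9:3:3:1 ratio (total parts = 16):
  yellow round: 478 × 9/16 = 268.875
  yellow wrinkled: 478 × 3/16 = 89.625
  green round: 478 × 3/16 = 89.625
  green wrinkled: 478 × 1/16 = 29.875
χ² = Σ (O − E)² / E
  yellow round: (269 − 268.875)² / 268.875 = 0.0001
  yellow wrinkled: (84 − 89.625)² / 89.625 = 0.3530
  green round: (95 − 89.625)² / 89.625 = 0.3224
  green wrinkled: (30 − 29.875)² / 29.875 = 0.0005
χ² = 0.0001 + 0.3530 + 0.3224 + 0.0005 = 0.676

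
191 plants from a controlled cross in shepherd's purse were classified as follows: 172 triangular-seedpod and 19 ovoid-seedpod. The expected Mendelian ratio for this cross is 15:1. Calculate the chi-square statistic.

4.457

The 15:1 ratio has 16 parts, so with N = 191 the expected counts are:
  triangular-seedpod: 191 × 15/16 = 179.0625
  ovoid-seedpod: 191 × 1/16 = 11.9375
χ² = Σ (O − E)² / E
  triangular-seedpod: (172 − 179.0625)² / 179.0625 = 0.2786
  ovoid-seedpod: (19 − 11.9375)² / 11.9375 = 4.1783
χ² = 0.2786 + 4.1783 = 4.4569 ≈ 4.457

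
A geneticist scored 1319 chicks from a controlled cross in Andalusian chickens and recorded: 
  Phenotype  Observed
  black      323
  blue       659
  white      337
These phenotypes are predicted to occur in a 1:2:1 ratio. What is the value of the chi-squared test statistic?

Total ratio parts = 4. Expected numbers out of 1319:
  black: 1319 × 1/4 = 329.75
  blue: 1319 × 2/4 = 659.5
  white: 1319 × 1/4 = 329.75
χ² = Σ (O − E)² / E
  black: (323 − 329.75)² / 329.75 = 0.1382
  blue: (659 − 659.5)² / 659.5 = 0.0004
  white: (337 − 329.75)² / 329.75 = 0.1594
χ² = 0.1382 + 0.0004 + 0.1594 = 0.298

0.298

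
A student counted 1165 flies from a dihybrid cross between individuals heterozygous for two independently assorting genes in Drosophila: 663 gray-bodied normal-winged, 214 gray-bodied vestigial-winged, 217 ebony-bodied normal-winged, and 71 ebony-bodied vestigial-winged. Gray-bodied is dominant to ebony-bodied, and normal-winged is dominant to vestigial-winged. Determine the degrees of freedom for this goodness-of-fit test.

A dihybrid F₂ with independent assortment and complete dominance at both loci gives a 9:3:3:1 phenotypic ratio.
A goodness-of-fit test with 4 phenotype classes has df = 4 − 1 = 3.

3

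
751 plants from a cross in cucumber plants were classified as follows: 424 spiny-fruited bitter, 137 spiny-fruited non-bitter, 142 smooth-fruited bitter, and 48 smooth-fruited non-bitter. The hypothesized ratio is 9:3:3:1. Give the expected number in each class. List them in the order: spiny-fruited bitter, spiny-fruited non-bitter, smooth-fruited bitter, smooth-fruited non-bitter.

Total ratio parts = 16. Expected numbers out of 751:
  spiny-fruited bitter: 751 × 9/16 = 422.4375
  spiny-fruited non-bitter: 751 × 3/16 = 140.8125
  smooth-fruited bitter: 751 × 3/16 = 140.8125
  smooth-fruited non-bitter: 751 × 1/16 = 46.9375

422.4375, 140.8125, 140.8125, 46.9375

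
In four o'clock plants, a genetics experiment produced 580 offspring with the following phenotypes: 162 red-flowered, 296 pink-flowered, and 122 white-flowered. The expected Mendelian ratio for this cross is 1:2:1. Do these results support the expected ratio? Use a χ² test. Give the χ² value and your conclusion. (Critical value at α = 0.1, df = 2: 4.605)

Expected counts for N = 580 under a 1:2:1 ratio (total parts = 4):
  red-flowered: 580 × 1/4 = 145
  pink-flowered: 580 × 2/4 = 290
  white-flowered: 580 × 1/4 = 145
χ² = Σ (O − E)² / E
  red-flowered: (162 − 145)² / 145 = 1.9931
  pink-flowered: (296 − 290)² / 290 = 0.1241
  white-flowered: (122 − 145)² / 145 = 3.6483
χ² = 1.9931 + 0.1241 + 3.6483 = 5.7655 ≈ 5.766
Degrees of freedom = 3 − 1 = 2; critical value at α = 0.1 is 4.605.
Since 5.766 > 4.605, we reject the null hypothesis — the data do not fit the 1:2:1 ratio.

5.766; not consistent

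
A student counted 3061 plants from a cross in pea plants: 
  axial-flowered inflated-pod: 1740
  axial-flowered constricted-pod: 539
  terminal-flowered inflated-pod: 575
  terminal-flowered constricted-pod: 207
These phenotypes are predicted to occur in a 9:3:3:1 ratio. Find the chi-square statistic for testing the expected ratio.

3.607

Under the 9:3:3:1 hypothesis (Σ ratio = 16, N = 3061):
  axial-flowered inflated-pod: 3061 × 9/16 = 1721.8125
  axial-flowered constricted-pod: 3061 × 3/16 = 573.9375
  terminal-flowered inflated-pod: 3061 × 3/16 = 573.9375
  terminal-flowered constricted-pod: 3061 × 1/16 = 191.3125
χ² = Σ (O − E)² / E
  axial-flowered inflated-pod: (1740 − 1721.8125)² / 1721.8125 = 0.1921
  axial-flowered constricted-pod: (539 − 573.9375)² / 573.9375 = 2.1268
  terminal-flowered inflated-pod: (575 − 573.9375)² / 573.9375 = 0.0020
  terminal-flowered constricted-pod: (207 − 191.3125)² / 191.3125 = 1.2864
χ² = 0.1921 + 2.1268 + 0.0020 + 1.2864 = 3.6073 ≈ 3.607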